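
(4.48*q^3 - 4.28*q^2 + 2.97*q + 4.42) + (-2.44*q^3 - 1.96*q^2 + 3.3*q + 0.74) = 2.04*q^3 - 6.24*q^2 + 6.27*q + 5.16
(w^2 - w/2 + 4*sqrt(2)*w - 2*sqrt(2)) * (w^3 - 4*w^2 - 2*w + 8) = w^5 - 9*w^4/2 + 4*sqrt(2)*w^4 - 18*sqrt(2)*w^3 + 9*w^2 - 4*w + 36*sqrt(2)*w - 16*sqrt(2)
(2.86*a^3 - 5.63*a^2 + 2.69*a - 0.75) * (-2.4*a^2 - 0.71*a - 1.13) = -6.864*a^5 + 11.4814*a^4 - 5.6905*a^3 + 6.252*a^2 - 2.5072*a + 0.8475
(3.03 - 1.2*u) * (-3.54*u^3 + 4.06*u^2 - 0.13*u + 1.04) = 4.248*u^4 - 15.5982*u^3 + 12.4578*u^2 - 1.6419*u + 3.1512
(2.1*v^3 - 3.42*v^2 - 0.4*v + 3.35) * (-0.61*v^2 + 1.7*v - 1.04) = -1.281*v^5 + 5.6562*v^4 - 7.754*v^3 + 0.8333*v^2 + 6.111*v - 3.484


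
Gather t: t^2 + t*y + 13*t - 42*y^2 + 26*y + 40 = t^2 + t*(y + 13) - 42*y^2 + 26*y + 40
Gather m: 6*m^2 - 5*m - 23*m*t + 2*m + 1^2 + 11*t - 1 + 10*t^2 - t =6*m^2 + m*(-23*t - 3) + 10*t^2 + 10*t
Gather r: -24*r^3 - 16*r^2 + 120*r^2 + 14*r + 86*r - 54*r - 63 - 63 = -24*r^3 + 104*r^2 + 46*r - 126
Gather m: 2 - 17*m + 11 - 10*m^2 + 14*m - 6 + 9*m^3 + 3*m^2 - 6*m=9*m^3 - 7*m^2 - 9*m + 7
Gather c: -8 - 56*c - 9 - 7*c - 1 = -63*c - 18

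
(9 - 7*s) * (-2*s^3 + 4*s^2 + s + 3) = 14*s^4 - 46*s^3 + 29*s^2 - 12*s + 27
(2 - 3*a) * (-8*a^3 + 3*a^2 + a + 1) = 24*a^4 - 25*a^3 + 3*a^2 - a + 2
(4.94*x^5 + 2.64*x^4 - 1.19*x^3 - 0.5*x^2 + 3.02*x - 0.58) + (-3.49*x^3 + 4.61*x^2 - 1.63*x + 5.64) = 4.94*x^5 + 2.64*x^4 - 4.68*x^3 + 4.11*x^2 + 1.39*x + 5.06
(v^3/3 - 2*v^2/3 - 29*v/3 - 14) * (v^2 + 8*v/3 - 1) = v^5/3 + 2*v^4/9 - 106*v^3/9 - 352*v^2/9 - 83*v/3 + 14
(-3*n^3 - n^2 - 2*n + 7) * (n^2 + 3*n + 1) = -3*n^5 - 10*n^4 - 8*n^3 + 19*n + 7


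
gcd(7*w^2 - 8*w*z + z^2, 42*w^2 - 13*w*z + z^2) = -7*w + z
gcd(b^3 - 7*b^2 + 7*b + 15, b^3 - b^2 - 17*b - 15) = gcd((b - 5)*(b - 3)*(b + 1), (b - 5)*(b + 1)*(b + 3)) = b^2 - 4*b - 5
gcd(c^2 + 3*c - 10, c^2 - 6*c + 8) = c - 2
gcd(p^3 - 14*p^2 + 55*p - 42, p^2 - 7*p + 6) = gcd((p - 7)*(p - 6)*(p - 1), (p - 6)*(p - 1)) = p^2 - 7*p + 6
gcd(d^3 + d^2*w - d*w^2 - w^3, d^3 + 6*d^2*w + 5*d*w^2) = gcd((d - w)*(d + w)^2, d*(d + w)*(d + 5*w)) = d + w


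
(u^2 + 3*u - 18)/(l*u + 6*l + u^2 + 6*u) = (u - 3)/(l + u)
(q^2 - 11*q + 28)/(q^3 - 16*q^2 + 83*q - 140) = 1/(q - 5)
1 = 1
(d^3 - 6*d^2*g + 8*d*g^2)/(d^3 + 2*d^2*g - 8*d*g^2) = (d - 4*g)/(d + 4*g)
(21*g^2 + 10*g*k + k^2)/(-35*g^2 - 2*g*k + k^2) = (-21*g^2 - 10*g*k - k^2)/(35*g^2 + 2*g*k - k^2)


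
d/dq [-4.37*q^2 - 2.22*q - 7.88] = -8.74*q - 2.22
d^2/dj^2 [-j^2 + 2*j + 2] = -2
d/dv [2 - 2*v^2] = -4*v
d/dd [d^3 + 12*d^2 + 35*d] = 3*d^2 + 24*d + 35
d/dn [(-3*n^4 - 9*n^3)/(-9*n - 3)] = n^2*(9*n^2 + 22*n + 9)/(9*n^2 + 6*n + 1)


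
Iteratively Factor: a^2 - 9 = (a - 3)*(a + 3)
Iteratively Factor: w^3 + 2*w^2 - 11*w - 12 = (w + 4)*(w^2 - 2*w - 3) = (w - 3)*(w + 4)*(w + 1)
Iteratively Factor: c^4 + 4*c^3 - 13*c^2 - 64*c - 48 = (c + 3)*(c^3 + c^2 - 16*c - 16) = (c + 1)*(c + 3)*(c^2 - 16) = (c - 4)*(c + 1)*(c + 3)*(c + 4)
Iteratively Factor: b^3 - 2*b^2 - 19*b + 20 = (b - 1)*(b^2 - b - 20) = (b - 1)*(b + 4)*(b - 5)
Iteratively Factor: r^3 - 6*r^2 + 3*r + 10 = (r - 5)*(r^2 - r - 2) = (r - 5)*(r + 1)*(r - 2)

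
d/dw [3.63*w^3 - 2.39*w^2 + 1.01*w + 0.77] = 10.89*w^2 - 4.78*w + 1.01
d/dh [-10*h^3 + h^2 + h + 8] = -30*h^2 + 2*h + 1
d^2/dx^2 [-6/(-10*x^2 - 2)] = 30*(15*x^2 - 1)/(5*x^2 + 1)^3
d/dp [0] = 0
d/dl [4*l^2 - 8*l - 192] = 8*l - 8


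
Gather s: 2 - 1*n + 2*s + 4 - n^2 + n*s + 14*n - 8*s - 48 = -n^2 + 13*n + s*(n - 6) - 42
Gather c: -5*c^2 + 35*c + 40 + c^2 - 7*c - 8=-4*c^2 + 28*c + 32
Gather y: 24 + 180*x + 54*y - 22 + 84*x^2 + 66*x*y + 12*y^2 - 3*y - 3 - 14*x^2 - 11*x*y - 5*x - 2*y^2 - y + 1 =70*x^2 + 175*x + 10*y^2 + y*(55*x + 50)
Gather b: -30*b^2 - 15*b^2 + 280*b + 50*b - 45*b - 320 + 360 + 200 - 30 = -45*b^2 + 285*b + 210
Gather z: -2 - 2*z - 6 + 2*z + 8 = 0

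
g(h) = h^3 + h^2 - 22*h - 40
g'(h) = 3*h^2 + 2*h - 22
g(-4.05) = -0.93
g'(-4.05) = 19.11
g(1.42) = -66.36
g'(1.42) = -13.11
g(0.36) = -47.74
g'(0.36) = -20.89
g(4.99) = -0.63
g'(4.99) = 62.68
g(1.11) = -61.82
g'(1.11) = -16.08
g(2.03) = -72.17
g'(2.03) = -5.58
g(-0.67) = -25.11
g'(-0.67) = -21.99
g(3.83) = -53.41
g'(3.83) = 29.67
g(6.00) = 80.00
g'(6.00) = 98.00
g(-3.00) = 8.00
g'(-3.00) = -1.00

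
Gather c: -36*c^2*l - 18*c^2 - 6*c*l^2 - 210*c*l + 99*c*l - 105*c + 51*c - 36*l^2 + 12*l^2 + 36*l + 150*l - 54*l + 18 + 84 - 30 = c^2*(-36*l - 18) + c*(-6*l^2 - 111*l - 54) - 24*l^2 + 132*l + 72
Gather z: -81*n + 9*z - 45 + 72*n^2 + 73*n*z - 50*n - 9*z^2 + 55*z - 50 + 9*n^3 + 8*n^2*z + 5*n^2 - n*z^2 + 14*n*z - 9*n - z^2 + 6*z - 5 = 9*n^3 + 77*n^2 - 140*n + z^2*(-n - 10) + z*(8*n^2 + 87*n + 70) - 100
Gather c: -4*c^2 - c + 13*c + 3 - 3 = -4*c^2 + 12*c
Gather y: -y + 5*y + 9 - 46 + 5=4*y - 32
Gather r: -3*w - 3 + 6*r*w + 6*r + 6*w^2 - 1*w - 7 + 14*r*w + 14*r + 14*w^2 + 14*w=r*(20*w + 20) + 20*w^2 + 10*w - 10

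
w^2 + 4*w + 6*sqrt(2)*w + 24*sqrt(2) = (w + 4)*(w + 6*sqrt(2))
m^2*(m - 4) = m^3 - 4*m^2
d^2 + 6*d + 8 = (d + 2)*(d + 4)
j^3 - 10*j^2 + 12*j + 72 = (j - 6)^2*(j + 2)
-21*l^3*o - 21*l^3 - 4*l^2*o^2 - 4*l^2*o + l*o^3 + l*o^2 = (-7*l + o)*(3*l + o)*(l*o + l)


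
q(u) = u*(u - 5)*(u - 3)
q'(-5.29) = 183.59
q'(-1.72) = 51.40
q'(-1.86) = 55.14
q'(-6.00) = 219.00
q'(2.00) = -5.00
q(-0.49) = -9.39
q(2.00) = 6.00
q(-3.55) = -198.81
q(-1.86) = -62.01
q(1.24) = 8.21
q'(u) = u*(u - 5) + u*(u - 3) + (u - 5)*(u - 3) = 3*u^2 - 16*u + 15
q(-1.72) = -54.56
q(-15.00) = -5400.00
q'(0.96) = 2.40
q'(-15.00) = 930.00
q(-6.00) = -594.00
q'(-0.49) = 23.56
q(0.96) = 7.91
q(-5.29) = -451.26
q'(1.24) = -0.23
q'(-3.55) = 109.61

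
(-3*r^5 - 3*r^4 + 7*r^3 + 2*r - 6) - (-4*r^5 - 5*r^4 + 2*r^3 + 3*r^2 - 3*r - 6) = r^5 + 2*r^4 + 5*r^3 - 3*r^2 + 5*r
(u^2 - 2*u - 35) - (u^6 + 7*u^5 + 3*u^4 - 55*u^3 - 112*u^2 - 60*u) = -u^6 - 7*u^5 - 3*u^4 + 55*u^3 + 113*u^2 + 58*u - 35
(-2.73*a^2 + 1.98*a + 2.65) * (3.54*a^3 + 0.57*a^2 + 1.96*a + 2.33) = -9.6642*a^5 + 5.4531*a^4 + 5.1588*a^3 - 0.969600000000001*a^2 + 9.8074*a + 6.1745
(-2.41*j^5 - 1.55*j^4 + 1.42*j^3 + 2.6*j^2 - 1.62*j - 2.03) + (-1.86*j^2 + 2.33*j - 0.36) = -2.41*j^5 - 1.55*j^4 + 1.42*j^3 + 0.74*j^2 + 0.71*j - 2.39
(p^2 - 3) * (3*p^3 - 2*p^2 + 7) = 3*p^5 - 2*p^4 - 9*p^3 + 13*p^2 - 21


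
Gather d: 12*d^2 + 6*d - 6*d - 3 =12*d^2 - 3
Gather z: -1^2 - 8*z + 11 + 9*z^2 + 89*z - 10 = 9*z^2 + 81*z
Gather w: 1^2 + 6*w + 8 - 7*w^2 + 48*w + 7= -7*w^2 + 54*w + 16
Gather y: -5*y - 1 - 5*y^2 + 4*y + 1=-5*y^2 - y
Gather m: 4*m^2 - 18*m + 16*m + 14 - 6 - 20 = 4*m^2 - 2*m - 12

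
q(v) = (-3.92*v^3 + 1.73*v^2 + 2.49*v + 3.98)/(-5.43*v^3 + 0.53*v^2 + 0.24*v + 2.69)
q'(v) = (-11.76*v^2 + 3.46*v + 2.49)/(-5.43*v^3 + 0.53*v^2 + 0.24*v + 2.69) + (16.29*v^2 - 1.06*v - 0.24)*(-3.92*v^3 + 1.73*v^2 + 2.49*v + 3.98)/(-5.43*v^3 + 0.53*v^2 + 0.24*v + 2.69)^2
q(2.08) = 0.43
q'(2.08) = 0.28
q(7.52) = 0.68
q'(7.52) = 0.01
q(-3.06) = 0.77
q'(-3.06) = 0.01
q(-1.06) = 0.84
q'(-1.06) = 0.18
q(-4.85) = 0.76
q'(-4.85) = 0.00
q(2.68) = 0.54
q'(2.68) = 0.12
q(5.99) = 0.67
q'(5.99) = 0.01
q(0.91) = -6.35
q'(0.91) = 110.19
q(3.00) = 0.57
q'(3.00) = 0.08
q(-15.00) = 0.74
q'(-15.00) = 0.00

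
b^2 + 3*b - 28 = (b - 4)*(b + 7)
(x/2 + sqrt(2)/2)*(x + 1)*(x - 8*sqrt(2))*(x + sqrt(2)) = x^4/2 - 3*sqrt(2)*x^3 + x^3/2 - 15*x^2 - 3*sqrt(2)*x^2 - 15*x - 8*sqrt(2)*x - 8*sqrt(2)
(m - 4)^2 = m^2 - 8*m + 16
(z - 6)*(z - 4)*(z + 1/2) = z^3 - 19*z^2/2 + 19*z + 12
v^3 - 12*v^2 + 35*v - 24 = (v - 8)*(v - 3)*(v - 1)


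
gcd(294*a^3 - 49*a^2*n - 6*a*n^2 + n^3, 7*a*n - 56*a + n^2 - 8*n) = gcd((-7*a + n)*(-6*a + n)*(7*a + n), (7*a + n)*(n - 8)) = 7*a + n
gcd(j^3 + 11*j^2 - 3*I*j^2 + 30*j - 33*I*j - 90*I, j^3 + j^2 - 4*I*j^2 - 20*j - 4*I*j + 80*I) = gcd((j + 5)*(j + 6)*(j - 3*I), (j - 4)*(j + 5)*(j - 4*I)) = j + 5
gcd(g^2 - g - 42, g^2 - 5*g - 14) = g - 7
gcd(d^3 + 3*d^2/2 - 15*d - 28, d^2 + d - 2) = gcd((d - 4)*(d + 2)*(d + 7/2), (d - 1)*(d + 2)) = d + 2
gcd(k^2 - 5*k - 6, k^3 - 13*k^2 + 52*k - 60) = k - 6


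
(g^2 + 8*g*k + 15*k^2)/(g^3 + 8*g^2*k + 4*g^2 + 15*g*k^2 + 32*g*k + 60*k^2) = 1/(g + 4)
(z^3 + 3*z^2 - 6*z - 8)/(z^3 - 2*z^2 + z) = (z^3 + 3*z^2 - 6*z - 8)/(z*(z^2 - 2*z + 1))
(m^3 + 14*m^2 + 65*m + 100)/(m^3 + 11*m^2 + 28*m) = (m^2 + 10*m + 25)/(m*(m + 7))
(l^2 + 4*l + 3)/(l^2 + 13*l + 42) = (l^2 + 4*l + 3)/(l^2 + 13*l + 42)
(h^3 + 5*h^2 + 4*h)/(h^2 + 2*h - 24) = h*(h^2 + 5*h + 4)/(h^2 + 2*h - 24)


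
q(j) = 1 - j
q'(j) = -1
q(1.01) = -0.01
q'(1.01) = -1.00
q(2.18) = -1.18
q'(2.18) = -1.00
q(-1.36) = 2.36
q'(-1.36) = -1.00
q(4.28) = -3.28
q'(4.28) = -1.00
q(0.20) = 0.80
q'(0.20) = -1.00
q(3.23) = -2.23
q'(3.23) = -1.00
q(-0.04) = 1.04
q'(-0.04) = -1.00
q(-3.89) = 4.89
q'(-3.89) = -1.00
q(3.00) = -2.00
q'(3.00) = -1.00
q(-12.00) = 13.00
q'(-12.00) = -1.00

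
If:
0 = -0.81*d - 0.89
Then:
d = -1.10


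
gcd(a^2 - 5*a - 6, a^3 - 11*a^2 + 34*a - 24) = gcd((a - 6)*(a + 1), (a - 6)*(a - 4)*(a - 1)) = a - 6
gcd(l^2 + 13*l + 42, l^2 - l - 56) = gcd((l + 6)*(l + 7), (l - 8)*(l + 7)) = l + 7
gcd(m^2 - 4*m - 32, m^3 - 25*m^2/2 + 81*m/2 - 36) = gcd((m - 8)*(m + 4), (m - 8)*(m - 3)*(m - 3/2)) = m - 8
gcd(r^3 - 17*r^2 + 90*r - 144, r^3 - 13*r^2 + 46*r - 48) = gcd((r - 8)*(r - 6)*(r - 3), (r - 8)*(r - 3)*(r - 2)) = r^2 - 11*r + 24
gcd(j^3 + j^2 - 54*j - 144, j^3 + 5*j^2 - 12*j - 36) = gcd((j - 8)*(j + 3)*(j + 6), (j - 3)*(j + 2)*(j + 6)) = j + 6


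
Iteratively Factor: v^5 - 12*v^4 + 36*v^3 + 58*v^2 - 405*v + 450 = (v - 5)*(v^4 - 7*v^3 + v^2 + 63*v - 90) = (v - 5)*(v + 3)*(v^3 - 10*v^2 + 31*v - 30) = (v - 5)*(v - 3)*(v + 3)*(v^2 - 7*v + 10) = (v - 5)^2*(v - 3)*(v + 3)*(v - 2)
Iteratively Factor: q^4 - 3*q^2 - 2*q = (q + 1)*(q^3 - q^2 - 2*q) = (q - 2)*(q + 1)*(q^2 + q) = (q - 2)*(q + 1)^2*(q)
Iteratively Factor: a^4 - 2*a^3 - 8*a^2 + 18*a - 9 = (a + 3)*(a^3 - 5*a^2 + 7*a - 3) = (a - 1)*(a + 3)*(a^2 - 4*a + 3) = (a - 1)^2*(a + 3)*(a - 3)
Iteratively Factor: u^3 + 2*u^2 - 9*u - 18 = (u - 3)*(u^2 + 5*u + 6) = (u - 3)*(u + 3)*(u + 2)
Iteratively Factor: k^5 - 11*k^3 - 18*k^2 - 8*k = (k - 4)*(k^4 + 4*k^3 + 5*k^2 + 2*k) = k*(k - 4)*(k^3 + 4*k^2 + 5*k + 2) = k*(k - 4)*(k + 1)*(k^2 + 3*k + 2) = k*(k - 4)*(k + 1)^2*(k + 2)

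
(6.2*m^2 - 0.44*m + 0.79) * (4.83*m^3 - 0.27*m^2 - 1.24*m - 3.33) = 29.946*m^5 - 3.7992*m^4 - 3.7535*m^3 - 20.3137*m^2 + 0.4856*m - 2.6307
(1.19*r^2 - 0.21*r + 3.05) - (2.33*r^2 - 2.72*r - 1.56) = -1.14*r^2 + 2.51*r + 4.61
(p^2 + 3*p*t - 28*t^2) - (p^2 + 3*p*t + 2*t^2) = -30*t^2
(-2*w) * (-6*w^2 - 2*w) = 12*w^3 + 4*w^2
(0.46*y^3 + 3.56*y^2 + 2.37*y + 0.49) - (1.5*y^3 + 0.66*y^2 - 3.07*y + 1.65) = -1.04*y^3 + 2.9*y^2 + 5.44*y - 1.16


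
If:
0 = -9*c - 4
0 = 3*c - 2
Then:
No Solution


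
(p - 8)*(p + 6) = p^2 - 2*p - 48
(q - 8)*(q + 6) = q^2 - 2*q - 48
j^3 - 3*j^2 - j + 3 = (j - 3)*(j - 1)*(j + 1)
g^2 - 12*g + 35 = (g - 7)*(g - 5)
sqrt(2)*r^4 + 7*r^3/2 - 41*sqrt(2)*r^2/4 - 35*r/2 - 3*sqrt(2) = (r - 2*sqrt(2))*(r + sqrt(2)/2)*(r + 3*sqrt(2))*(sqrt(2)*r + 1/2)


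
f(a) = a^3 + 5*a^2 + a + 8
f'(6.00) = 169.00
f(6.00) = 410.00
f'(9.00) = 334.00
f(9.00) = 1151.00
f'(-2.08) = -6.82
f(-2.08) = 18.55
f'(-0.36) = -2.21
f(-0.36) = 8.24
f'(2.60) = 47.28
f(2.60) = 61.98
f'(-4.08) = 10.14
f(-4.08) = 19.23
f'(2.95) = 56.61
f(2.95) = 80.13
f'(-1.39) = -7.10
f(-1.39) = 13.58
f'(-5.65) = 40.27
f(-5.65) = -18.40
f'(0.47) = 6.36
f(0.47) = 9.68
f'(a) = 3*a^2 + 10*a + 1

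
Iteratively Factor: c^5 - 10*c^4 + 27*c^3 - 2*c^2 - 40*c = (c + 1)*(c^4 - 11*c^3 + 38*c^2 - 40*c) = c*(c + 1)*(c^3 - 11*c^2 + 38*c - 40) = c*(c - 5)*(c + 1)*(c^2 - 6*c + 8) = c*(c - 5)*(c - 4)*(c + 1)*(c - 2)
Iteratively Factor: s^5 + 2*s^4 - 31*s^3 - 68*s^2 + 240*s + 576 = (s + 4)*(s^4 - 2*s^3 - 23*s^2 + 24*s + 144) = (s - 4)*(s + 4)*(s^3 + 2*s^2 - 15*s - 36) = (s - 4)^2*(s + 4)*(s^2 + 6*s + 9) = (s - 4)^2*(s + 3)*(s + 4)*(s + 3)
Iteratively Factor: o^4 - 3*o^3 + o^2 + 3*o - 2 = (o + 1)*(o^3 - 4*o^2 + 5*o - 2) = (o - 2)*(o + 1)*(o^2 - 2*o + 1) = (o - 2)*(o - 1)*(o + 1)*(o - 1)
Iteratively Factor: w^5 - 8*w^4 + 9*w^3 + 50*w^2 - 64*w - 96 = (w + 2)*(w^4 - 10*w^3 + 29*w^2 - 8*w - 48) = (w - 3)*(w + 2)*(w^3 - 7*w^2 + 8*w + 16) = (w - 4)*(w - 3)*(w + 2)*(w^2 - 3*w - 4) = (w - 4)*(w - 3)*(w + 1)*(w + 2)*(w - 4)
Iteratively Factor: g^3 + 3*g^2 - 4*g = (g + 4)*(g^2 - g) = g*(g + 4)*(g - 1)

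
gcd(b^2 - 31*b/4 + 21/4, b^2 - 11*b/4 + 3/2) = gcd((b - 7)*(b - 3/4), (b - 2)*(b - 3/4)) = b - 3/4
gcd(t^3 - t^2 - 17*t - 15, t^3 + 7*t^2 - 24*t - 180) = t - 5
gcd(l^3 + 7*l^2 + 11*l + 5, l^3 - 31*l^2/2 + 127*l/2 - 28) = 1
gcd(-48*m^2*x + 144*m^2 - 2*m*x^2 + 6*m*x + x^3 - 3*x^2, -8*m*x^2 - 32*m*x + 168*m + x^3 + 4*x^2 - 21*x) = -8*m*x + 24*m + x^2 - 3*x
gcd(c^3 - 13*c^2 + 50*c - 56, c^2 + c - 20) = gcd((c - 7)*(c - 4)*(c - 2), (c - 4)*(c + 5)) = c - 4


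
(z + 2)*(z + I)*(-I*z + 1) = -I*z^3 + 2*z^2 - 2*I*z^2 + 4*z + I*z + 2*I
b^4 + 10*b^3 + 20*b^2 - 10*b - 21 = (b - 1)*(b + 1)*(b + 3)*(b + 7)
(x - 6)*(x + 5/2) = x^2 - 7*x/2 - 15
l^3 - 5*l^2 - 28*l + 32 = (l - 8)*(l - 1)*(l + 4)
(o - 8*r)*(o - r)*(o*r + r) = o^3*r - 9*o^2*r^2 + o^2*r + 8*o*r^3 - 9*o*r^2 + 8*r^3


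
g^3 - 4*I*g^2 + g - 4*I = (g - 4*I)*(g - I)*(g + I)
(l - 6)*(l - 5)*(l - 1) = l^3 - 12*l^2 + 41*l - 30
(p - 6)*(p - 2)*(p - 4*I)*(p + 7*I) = p^4 - 8*p^3 + 3*I*p^3 + 40*p^2 - 24*I*p^2 - 224*p + 36*I*p + 336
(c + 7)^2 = c^2 + 14*c + 49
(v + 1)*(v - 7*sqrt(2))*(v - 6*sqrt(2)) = v^3 - 13*sqrt(2)*v^2 + v^2 - 13*sqrt(2)*v + 84*v + 84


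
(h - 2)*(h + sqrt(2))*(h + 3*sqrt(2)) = h^3 - 2*h^2 + 4*sqrt(2)*h^2 - 8*sqrt(2)*h + 6*h - 12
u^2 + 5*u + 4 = (u + 1)*(u + 4)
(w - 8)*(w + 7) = w^2 - w - 56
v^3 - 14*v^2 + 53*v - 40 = (v - 8)*(v - 5)*(v - 1)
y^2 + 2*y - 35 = (y - 5)*(y + 7)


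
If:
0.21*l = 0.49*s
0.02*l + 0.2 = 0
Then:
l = -10.00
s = -4.29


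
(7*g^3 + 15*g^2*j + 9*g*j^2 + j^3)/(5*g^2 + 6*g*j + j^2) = (7*g^2 + 8*g*j + j^2)/(5*g + j)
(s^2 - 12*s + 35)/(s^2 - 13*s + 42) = (s - 5)/(s - 6)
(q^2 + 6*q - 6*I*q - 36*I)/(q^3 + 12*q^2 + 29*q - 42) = (q - 6*I)/(q^2 + 6*q - 7)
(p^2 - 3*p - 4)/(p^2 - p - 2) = (p - 4)/(p - 2)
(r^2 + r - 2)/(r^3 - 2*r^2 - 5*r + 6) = 1/(r - 3)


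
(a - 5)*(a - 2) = a^2 - 7*a + 10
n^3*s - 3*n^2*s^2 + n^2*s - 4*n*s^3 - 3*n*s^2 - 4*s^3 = (n - 4*s)*(n + s)*(n*s + s)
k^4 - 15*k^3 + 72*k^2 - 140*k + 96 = (k - 8)*(k - 3)*(k - 2)^2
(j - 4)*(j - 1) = j^2 - 5*j + 4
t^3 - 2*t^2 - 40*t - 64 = (t - 8)*(t + 2)*(t + 4)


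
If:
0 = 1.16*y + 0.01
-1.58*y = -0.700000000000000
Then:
No Solution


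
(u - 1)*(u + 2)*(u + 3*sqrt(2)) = u^3 + u^2 + 3*sqrt(2)*u^2 - 2*u + 3*sqrt(2)*u - 6*sqrt(2)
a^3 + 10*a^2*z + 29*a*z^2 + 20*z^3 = (a + z)*(a + 4*z)*(a + 5*z)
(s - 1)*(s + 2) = s^2 + s - 2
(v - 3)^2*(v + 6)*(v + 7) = v^4 + 7*v^3 - 27*v^2 - 135*v + 378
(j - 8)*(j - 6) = j^2 - 14*j + 48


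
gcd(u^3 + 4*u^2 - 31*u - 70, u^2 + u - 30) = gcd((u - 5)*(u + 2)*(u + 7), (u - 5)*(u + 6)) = u - 5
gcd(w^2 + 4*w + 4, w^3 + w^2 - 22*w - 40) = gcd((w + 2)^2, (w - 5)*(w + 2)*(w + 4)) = w + 2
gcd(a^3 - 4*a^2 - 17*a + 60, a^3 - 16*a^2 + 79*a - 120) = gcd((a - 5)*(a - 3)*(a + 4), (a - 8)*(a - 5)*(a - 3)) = a^2 - 8*a + 15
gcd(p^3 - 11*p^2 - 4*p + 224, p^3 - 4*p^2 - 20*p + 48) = p + 4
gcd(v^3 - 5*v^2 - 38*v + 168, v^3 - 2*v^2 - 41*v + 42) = v^2 - v - 42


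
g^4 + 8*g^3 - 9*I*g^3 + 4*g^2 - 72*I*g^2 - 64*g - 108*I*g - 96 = (g + 2)*(g + 6)*(g - 8*I)*(g - I)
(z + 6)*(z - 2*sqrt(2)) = z^2 - 2*sqrt(2)*z + 6*z - 12*sqrt(2)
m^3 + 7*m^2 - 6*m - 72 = (m - 3)*(m + 4)*(m + 6)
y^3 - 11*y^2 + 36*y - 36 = (y - 6)*(y - 3)*(y - 2)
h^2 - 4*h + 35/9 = (h - 7/3)*(h - 5/3)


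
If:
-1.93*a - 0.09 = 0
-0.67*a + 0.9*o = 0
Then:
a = -0.05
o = -0.03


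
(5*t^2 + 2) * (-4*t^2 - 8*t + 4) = -20*t^4 - 40*t^3 + 12*t^2 - 16*t + 8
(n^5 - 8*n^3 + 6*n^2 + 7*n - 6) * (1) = n^5 - 8*n^3 + 6*n^2 + 7*n - 6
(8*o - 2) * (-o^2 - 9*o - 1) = -8*o^3 - 70*o^2 + 10*o + 2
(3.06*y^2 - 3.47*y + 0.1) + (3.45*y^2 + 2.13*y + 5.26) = 6.51*y^2 - 1.34*y + 5.36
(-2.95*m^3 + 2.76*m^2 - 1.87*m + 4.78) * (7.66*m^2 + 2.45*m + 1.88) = -22.597*m^5 + 13.9141*m^4 - 13.1082*m^3 + 37.2221*m^2 + 8.1954*m + 8.9864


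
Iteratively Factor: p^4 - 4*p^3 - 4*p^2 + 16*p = (p + 2)*(p^3 - 6*p^2 + 8*p) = (p - 2)*(p + 2)*(p^2 - 4*p) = p*(p - 2)*(p + 2)*(p - 4)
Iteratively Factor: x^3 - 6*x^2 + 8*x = (x - 4)*(x^2 - 2*x) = x*(x - 4)*(x - 2)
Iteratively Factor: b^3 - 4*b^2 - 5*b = (b)*(b^2 - 4*b - 5) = b*(b - 5)*(b + 1)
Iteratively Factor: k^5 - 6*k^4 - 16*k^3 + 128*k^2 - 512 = (k - 4)*(k^4 - 2*k^3 - 24*k^2 + 32*k + 128) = (k - 4)^2*(k^3 + 2*k^2 - 16*k - 32) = (k - 4)^2*(k + 2)*(k^2 - 16) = (k - 4)^3*(k + 2)*(k + 4)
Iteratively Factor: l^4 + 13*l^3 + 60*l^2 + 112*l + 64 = (l + 4)*(l^3 + 9*l^2 + 24*l + 16) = (l + 4)^2*(l^2 + 5*l + 4) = (l + 1)*(l + 4)^2*(l + 4)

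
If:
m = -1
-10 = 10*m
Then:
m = -1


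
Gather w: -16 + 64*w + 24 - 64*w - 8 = 0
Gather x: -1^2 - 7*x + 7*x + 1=0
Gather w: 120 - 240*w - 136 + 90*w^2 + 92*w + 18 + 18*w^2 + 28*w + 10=108*w^2 - 120*w + 12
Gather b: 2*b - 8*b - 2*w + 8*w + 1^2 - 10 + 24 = -6*b + 6*w + 15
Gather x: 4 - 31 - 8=-35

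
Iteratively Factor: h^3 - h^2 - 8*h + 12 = (h - 2)*(h^2 + h - 6) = (h - 2)^2*(h + 3)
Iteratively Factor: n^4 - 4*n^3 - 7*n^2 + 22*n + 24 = (n - 3)*(n^3 - n^2 - 10*n - 8) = (n - 3)*(n + 2)*(n^2 - 3*n - 4) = (n - 4)*(n - 3)*(n + 2)*(n + 1)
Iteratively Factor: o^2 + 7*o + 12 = (o + 3)*(o + 4)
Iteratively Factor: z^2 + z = (z + 1)*(z)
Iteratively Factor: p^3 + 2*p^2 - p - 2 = (p + 1)*(p^2 + p - 2) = (p - 1)*(p + 1)*(p + 2)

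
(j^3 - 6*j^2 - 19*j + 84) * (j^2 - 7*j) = j^5 - 13*j^4 + 23*j^3 + 217*j^2 - 588*j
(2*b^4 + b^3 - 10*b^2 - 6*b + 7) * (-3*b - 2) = -6*b^5 - 7*b^4 + 28*b^3 + 38*b^2 - 9*b - 14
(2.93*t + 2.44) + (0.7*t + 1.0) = 3.63*t + 3.44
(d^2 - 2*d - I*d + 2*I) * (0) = 0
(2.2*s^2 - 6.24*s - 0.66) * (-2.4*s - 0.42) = -5.28*s^3 + 14.052*s^2 + 4.2048*s + 0.2772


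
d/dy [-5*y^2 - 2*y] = -10*y - 2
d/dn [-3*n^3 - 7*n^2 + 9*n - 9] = -9*n^2 - 14*n + 9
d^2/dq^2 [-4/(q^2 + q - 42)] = 8*(q^2 + q - (2*q + 1)^2 - 42)/(q^2 + q - 42)^3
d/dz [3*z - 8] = 3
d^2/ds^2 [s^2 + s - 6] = 2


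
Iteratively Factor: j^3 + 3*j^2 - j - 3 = (j + 1)*(j^2 + 2*j - 3) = (j + 1)*(j + 3)*(j - 1)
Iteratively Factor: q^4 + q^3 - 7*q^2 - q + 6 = (q + 1)*(q^3 - 7*q + 6) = (q + 1)*(q + 3)*(q^2 - 3*q + 2) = (q - 1)*(q + 1)*(q + 3)*(q - 2)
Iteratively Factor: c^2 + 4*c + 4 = (c + 2)*(c + 2)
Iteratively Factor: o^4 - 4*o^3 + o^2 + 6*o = (o)*(o^3 - 4*o^2 + o + 6) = o*(o - 2)*(o^2 - 2*o - 3) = o*(o - 2)*(o + 1)*(o - 3)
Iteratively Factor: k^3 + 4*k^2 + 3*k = (k)*(k^2 + 4*k + 3) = k*(k + 1)*(k + 3)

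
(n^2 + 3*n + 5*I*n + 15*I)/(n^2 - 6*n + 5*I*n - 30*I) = (n + 3)/(n - 6)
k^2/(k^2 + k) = k/(k + 1)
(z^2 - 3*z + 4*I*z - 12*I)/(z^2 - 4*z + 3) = (z + 4*I)/(z - 1)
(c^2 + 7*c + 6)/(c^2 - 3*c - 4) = (c + 6)/(c - 4)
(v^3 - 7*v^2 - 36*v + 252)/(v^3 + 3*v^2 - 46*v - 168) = (v - 6)/(v + 4)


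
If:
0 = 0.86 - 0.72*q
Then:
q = 1.19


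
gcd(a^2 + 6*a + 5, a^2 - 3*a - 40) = a + 5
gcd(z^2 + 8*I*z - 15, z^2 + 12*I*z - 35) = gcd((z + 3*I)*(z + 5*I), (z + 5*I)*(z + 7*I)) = z + 5*I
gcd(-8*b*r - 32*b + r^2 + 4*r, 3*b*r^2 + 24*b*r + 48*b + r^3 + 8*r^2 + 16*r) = r + 4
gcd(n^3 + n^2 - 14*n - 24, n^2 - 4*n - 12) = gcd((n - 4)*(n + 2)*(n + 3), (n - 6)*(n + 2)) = n + 2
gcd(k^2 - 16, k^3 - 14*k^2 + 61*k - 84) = k - 4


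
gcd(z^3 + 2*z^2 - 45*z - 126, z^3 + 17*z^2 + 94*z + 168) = z + 6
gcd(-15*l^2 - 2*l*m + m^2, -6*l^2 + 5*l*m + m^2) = 1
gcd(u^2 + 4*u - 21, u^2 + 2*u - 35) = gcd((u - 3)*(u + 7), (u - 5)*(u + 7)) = u + 7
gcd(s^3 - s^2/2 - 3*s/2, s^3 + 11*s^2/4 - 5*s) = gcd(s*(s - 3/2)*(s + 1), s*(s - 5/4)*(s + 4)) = s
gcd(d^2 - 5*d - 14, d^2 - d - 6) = d + 2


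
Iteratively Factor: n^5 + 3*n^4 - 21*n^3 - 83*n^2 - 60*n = (n + 3)*(n^4 - 21*n^2 - 20*n) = (n + 1)*(n + 3)*(n^3 - n^2 - 20*n) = n*(n + 1)*(n + 3)*(n^2 - n - 20) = n*(n - 5)*(n + 1)*(n + 3)*(n + 4)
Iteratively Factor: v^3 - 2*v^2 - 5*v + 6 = (v - 1)*(v^2 - v - 6) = (v - 1)*(v + 2)*(v - 3)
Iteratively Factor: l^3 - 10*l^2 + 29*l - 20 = (l - 5)*(l^2 - 5*l + 4) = (l - 5)*(l - 4)*(l - 1)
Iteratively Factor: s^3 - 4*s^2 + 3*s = (s - 3)*(s^2 - s) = s*(s - 3)*(s - 1)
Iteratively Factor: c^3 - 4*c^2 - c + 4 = (c - 4)*(c^2 - 1) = (c - 4)*(c + 1)*(c - 1)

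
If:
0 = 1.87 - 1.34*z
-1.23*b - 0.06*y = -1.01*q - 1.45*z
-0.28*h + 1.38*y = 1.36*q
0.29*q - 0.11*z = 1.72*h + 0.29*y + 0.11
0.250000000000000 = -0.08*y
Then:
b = -0.78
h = -0.16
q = -3.14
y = -3.12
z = 1.40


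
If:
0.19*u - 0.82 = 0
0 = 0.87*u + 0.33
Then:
No Solution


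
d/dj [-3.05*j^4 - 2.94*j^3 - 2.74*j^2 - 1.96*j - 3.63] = -12.2*j^3 - 8.82*j^2 - 5.48*j - 1.96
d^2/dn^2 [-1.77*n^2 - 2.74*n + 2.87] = -3.54000000000000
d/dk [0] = 0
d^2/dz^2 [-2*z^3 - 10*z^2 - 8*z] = -12*z - 20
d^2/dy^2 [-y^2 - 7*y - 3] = -2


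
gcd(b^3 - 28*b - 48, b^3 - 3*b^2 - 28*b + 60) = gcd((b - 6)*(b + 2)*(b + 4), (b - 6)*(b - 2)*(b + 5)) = b - 6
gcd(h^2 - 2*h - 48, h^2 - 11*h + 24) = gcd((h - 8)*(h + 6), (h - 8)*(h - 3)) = h - 8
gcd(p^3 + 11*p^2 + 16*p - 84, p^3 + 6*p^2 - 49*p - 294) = p^2 + 13*p + 42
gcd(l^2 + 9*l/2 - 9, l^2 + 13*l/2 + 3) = l + 6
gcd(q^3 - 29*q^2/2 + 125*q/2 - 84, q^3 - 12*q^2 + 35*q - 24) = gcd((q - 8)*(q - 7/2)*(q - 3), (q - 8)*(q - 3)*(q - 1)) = q^2 - 11*q + 24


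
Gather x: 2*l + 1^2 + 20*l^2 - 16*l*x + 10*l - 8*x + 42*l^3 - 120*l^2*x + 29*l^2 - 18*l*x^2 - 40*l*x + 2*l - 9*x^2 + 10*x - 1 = 42*l^3 + 49*l^2 + 14*l + x^2*(-18*l - 9) + x*(-120*l^2 - 56*l + 2)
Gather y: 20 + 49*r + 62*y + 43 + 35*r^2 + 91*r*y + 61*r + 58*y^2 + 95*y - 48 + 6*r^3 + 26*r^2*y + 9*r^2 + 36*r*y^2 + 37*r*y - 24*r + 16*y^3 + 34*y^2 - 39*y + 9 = 6*r^3 + 44*r^2 + 86*r + 16*y^3 + y^2*(36*r + 92) + y*(26*r^2 + 128*r + 118) + 24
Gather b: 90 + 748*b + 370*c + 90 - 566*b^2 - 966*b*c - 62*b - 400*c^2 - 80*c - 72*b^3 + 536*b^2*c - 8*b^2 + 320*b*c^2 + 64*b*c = -72*b^3 + b^2*(536*c - 574) + b*(320*c^2 - 902*c + 686) - 400*c^2 + 290*c + 180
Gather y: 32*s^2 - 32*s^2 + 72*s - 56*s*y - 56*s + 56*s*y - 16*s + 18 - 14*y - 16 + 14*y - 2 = 0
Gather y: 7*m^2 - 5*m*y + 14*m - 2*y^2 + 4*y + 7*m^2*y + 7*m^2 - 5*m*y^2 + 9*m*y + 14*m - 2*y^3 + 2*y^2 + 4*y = 14*m^2 - 5*m*y^2 + 28*m - 2*y^3 + y*(7*m^2 + 4*m + 8)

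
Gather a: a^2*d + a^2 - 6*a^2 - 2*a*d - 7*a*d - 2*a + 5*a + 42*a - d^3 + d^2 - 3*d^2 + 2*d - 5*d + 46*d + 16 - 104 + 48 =a^2*(d - 5) + a*(45 - 9*d) - d^3 - 2*d^2 + 43*d - 40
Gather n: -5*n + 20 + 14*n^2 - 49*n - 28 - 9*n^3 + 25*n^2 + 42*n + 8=-9*n^3 + 39*n^2 - 12*n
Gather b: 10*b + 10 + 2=10*b + 12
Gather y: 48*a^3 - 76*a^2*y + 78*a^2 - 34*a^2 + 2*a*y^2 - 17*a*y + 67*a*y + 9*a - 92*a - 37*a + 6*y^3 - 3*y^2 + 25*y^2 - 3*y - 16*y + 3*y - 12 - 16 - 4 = 48*a^3 + 44*a^2 - 120*a + 6*y^3 + y^2*(2*a + 22) + y*(-76*a^2 + 50*a - 16) - 32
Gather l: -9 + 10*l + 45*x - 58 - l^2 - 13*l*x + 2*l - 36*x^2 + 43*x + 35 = -l^2 + l*(12 - 13*x) - 36*x^2 + 88*x - 32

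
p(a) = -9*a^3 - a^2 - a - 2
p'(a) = -27*a^2 - 2*a - 1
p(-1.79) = 48.20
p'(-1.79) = -83.93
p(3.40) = -370.70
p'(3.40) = -319.92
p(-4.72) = 926.83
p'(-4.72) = -593.08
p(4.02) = -606.86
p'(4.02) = -445.37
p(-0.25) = -1.67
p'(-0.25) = -2.19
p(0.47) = -3.63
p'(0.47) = -7.90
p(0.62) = -5.15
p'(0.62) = -12.62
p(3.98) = -589.22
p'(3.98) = -436.65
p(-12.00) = 15418.00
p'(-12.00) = -3865.00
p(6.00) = -1988.00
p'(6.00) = -985.00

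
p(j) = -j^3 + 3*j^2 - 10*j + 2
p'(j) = -3*j^2 + 6*j - 10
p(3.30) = -34.27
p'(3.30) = -22.87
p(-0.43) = 6.93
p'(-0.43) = -13.13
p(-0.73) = 11.29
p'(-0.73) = -15.98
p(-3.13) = 93.35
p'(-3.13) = -58.17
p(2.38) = -18.29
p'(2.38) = -12.71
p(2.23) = -16.47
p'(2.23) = -11.54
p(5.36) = -119.40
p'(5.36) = -64.03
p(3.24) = -32.92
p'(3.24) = -22.05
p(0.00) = 2.00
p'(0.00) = -10.00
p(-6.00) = 386.00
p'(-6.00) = -154.00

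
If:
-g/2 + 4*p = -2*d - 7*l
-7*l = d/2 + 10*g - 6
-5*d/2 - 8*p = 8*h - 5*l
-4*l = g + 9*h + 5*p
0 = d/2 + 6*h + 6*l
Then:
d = 723/2371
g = 1391/2371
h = -215/9484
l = -13/4742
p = -705/9484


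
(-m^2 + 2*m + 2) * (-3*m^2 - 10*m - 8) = 3*m^4 + 4*m^3 - 18*m^2 - 36*m - 16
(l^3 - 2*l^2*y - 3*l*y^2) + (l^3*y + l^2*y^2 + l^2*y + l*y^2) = l^3*y + l^3 + l^2*y^2 - l^2*y - 2*l*y^2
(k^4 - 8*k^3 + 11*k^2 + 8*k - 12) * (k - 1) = k^5 - 9*k^4 + 19*k^3 - 3*k^2 - 20*k + 12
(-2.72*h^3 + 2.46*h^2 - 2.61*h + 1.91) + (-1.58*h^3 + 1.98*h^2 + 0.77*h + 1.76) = -4.3*h^3 + 4.44*h^2 - 1.84*h + 3.67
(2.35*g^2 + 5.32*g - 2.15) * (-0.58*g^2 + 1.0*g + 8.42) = -1.363*g^4 - 0.7356*g^3 + 26.354*g^2 + 42.6444*g - 18.103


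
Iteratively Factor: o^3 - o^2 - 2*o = (o)*(o^2 - o - 2) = o*(o - 2)*(o + 1)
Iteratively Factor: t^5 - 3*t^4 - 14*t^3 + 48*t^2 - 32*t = (t - 1)*(t^4 - 2*t^3 - 16*t^2 + 32*t) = (t - 4)*(t - 1)*(t^3 + 2*t^2 - 8*t) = (t - 4)*(t - 2)*(t - 1)*(t^2 + 4*t) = (t - 4)*(t - 2)*(t - 1)*(t + 4)*(t)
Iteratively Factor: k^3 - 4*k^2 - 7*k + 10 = (k - 5)*(k^2 + k - 2) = (k - 5)*(k - 1)*(k + 2)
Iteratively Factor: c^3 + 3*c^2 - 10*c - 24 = (c + 2)*(c^2 + c - 12) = (c - 3)*(c + 2)*(c + 4)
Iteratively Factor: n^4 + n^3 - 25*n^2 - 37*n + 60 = (n - 1)*(n^3 + 2*n^2 - 23*n - 60) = (n - 5)*(n - 1)*(n^2 + 7*n + 12) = (n - 5)*(n - 1)*(n + 4)*(n + 3)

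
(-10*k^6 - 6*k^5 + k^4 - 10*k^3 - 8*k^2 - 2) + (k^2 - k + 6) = -10*k^6 - 6*k^5 + k^4 - 10*k^3 - 7*k^2 - k + 4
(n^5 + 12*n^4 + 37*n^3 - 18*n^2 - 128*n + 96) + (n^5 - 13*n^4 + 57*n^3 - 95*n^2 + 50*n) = 2*n^5 - n^4 + 94*n^3 - 113*n^2 - 78*n + 96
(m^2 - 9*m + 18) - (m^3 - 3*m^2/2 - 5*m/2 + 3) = -m^3 + 5*m^2/2 - 13*m/2 + 15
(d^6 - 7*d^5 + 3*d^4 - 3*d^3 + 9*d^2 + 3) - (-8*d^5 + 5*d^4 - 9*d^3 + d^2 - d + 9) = d^6 + d^5 - 2*d^4 + 6*d^3 + 8*d^2 + d - 6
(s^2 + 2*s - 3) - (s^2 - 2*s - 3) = 4*s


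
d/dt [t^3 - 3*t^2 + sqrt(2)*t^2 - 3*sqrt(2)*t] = 3*t^2 - 6*t + 2*sqrt(2)*t - 3*sqrt(2)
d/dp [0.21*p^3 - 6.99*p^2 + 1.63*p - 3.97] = 0.63*p^2 - 13.98*p + 1.63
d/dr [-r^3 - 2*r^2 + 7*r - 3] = -3*r^2 - 4*r + 7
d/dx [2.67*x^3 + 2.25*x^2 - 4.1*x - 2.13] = 8.01*x^2 + 4.5*x - 4.1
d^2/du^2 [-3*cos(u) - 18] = 3*cos(u)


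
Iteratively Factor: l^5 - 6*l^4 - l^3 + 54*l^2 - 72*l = (l + 3)*(l^4 - 9*l^3 + 26*l^2 - 24*l) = (l - 3)*(l + 3)*(l^3 - 6*l^2 + 8*l) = (l - 4)*(l - 3)*(l + 3)*(l^2 - 2*l) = l*(l - 4)*(l - 3)*(l + 3)*(l - 2)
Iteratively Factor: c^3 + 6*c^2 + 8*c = (c + 4)*(c^2 + 2*c) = c*(c + 4)*(c + 2)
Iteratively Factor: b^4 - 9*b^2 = (b)*(b^3 - 9*b) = b^2*(b^2 - 9) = b^2*(b + 3)*(b - 3)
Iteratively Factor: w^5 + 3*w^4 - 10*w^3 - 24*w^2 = (w)*(w^4 + 3*w^3 - 10*w^2 - 24*w) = w*(w + 2)*(w^3 + w^2 - 12*w) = w*(w + 2)*(w + 4)*(w^2 - 3*w) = w^2*(w + 2)*(w + 4)*(w - 3)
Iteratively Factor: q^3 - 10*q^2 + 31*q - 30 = (q - 5)*(q^2 - 5*q + 6) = (q - 5)*(q - 3)*(q - 2)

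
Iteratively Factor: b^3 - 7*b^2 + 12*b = (b - 3)*(b^2 - 4*b) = b*(b - 3)*(b - 4)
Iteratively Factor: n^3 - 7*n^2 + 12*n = (n)*(n^2 - 7*n + 12) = n*(n - 3)*(n - 4)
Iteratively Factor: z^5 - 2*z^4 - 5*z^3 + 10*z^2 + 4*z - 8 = (z + 2)*(z^4 - 4*z^3 + 3*z^2 + 4*z - 4) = (z + 1)*(z + 2)*(z^3 - 5*z^2 + 8*z - 4) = (z - 2)*(z + 1)*(z + 2)*(z^2 - 3*z + 2) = (z - 2)*(z - 1)*(z + 1)*(z + 2)*(z - 2)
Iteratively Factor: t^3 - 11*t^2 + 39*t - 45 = (t - 3)*(t^2 - 8*t + 15) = (t - 3)^2*(t - 5)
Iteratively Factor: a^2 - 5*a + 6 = (a - 2)*(a - 3)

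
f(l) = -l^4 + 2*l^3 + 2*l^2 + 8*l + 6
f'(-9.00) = 3374.00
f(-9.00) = -7923.00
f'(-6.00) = 1064.00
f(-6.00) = -1698.00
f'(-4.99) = 634.45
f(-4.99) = -852.64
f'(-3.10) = 172.42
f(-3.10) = -151.51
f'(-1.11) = 16.42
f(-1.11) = -4.67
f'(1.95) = 8.96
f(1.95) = 29.58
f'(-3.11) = 173.91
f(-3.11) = -153.25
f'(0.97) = 13.87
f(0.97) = 16.58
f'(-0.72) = 9.72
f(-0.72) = 0.26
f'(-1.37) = 24.07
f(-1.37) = -9.87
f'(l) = -4*l^3 + 6*l^2 + 4*l + 8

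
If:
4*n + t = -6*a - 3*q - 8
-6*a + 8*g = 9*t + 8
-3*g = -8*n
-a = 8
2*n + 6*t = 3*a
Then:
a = -8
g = -608/73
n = -228/73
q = 4048/219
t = -216/73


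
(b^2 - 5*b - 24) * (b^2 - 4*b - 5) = b^4 - 9*b^3 - 9*b^2 + 121*b + 120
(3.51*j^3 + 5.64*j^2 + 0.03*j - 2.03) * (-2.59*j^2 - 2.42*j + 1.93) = -9.0909*j^5 - 23.1018*j^4 - 6.9522*j^3 + 16.0703*j^2 + 4.9705*j - 3.9179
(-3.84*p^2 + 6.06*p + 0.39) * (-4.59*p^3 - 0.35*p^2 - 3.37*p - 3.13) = 17.6256*p^5 - 26.4714*p^4 + 9.0297*p^3 - 8.5395*p^2 - 20.2821*p - 1.2207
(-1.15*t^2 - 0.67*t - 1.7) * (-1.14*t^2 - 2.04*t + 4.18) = 1.311*t^4 + 3.1098*t^3 - 1.5022*t^2 + 0.6674*t - 7.106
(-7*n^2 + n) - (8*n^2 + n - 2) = 2 - 15*n^2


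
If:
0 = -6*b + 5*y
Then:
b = 5*y/6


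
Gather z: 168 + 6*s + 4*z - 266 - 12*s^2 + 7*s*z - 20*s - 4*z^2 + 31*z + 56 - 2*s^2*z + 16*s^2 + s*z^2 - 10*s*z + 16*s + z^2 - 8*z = 4*s^2 + 2*s + z^2*(s - 3) + z*(-2*s^2 - 3*s + 27) - 42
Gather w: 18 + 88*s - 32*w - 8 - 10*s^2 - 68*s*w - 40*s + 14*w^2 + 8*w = -10*s^2 + 48*s + 14*w^2 + w*(-68*s - 24) + 10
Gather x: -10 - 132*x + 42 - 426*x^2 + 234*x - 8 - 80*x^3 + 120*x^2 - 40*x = -80*x^3 - 306*x^2 + 62*x + 24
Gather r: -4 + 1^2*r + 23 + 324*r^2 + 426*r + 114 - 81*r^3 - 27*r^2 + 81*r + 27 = -81*r^3 + 297*r^2 + 508*r + 160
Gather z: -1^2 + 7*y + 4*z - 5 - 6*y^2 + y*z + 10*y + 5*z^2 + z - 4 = -6*y^2 + 17*y + 5*z^2 + z*(y + 5) - 10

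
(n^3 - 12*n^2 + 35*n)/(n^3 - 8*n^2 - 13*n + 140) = n/(n + 4)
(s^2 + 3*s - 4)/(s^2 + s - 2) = (s + 4)/(s + 2)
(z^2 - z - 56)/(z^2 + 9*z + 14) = (z - 8)/(z + 2)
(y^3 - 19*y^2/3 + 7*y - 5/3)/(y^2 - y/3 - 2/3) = (3*y^2 - 16*y + 5)/(3*y + 2)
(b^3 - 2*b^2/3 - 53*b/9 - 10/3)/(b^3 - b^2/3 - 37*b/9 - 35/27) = 3*(3*b^2 - 7*b - 6)/(9*b^2 - 18*b - 7)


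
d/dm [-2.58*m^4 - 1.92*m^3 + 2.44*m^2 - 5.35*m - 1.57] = -10.32*m^3 - 5.76*m^2 + 4.88*m - 5.35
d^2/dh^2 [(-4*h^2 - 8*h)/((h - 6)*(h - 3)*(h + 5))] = 8*(-h^6 - 6*h^5 - 57*h^4 + 652*h^3 - 2160*h - 12960)/(h^9 - 12*h^8 - 33*h^7 + 854*h^6 - 1269*h^5 - 19008*h^4 + 62937*h^3 + 99630*h^2 - 656100*h + 729000)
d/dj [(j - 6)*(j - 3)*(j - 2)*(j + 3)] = 4*j^3 - 24*j^2 + 6*j + 72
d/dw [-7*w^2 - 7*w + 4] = -14*w - 7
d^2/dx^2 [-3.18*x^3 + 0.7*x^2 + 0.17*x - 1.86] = 1.4 - 19.08*x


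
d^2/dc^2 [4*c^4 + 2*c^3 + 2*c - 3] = 12*c*(4*c + 1)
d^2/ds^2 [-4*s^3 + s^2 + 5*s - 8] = 2 - 24*s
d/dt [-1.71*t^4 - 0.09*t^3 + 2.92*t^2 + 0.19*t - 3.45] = -6.84*t^3 - 0.27*t^2 + 5.84*t + 0.19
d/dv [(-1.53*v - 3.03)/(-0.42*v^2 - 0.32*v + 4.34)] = (0.6426*v^2 + 0.4896*v - (0.84*v + 0.32)*(1.53*v + 3.03) - 6.6402)/(0.42*v^2 + 0.32*v - 4.34)^2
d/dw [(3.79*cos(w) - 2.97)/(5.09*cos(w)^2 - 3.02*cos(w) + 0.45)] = (19.2911*cos(w)^2 - 30.2346*cos(w) + 7.2639)*sin(w)/(25.9081*cos(w)^4 - 30.7436*cos(w)^3 + 13.7014*cos(w)^2 - 2.718*cos(w) + 0.2025)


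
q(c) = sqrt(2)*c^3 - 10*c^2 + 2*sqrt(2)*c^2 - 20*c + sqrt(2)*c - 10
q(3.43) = -101.05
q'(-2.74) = 52.57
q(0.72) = -26.57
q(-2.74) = -42.01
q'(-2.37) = 39.24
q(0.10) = -11.93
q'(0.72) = -26.71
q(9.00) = 272.79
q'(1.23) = -29.81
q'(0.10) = -19.98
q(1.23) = -41.08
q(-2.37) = -25.06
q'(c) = 3*sqrt(2)*c^2 - 20*c + 4*sqrt(2)*c - 20 + sqrt(2)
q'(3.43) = -17.87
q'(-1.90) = 23.98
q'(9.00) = 195.98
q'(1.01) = -28.74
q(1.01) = -34.63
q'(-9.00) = 454.16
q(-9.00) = -1454.59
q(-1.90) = -10.28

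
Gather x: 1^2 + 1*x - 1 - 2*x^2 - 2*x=-2*x^2 - x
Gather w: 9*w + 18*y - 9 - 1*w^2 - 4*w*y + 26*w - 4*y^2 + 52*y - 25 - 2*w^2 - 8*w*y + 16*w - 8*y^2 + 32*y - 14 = -3*w^2 + w*(51 - 12*y) - 12*y^2 + 102*y - 48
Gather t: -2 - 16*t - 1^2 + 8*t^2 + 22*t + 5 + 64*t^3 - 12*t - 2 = 64*t^3 + 8*t^2 - 6*t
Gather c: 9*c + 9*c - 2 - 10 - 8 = 18*c - 20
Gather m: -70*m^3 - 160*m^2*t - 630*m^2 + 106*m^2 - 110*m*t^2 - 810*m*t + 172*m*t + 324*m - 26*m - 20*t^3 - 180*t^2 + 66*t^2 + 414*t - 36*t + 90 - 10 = -70*m^3 + m^2*(-160*t - 524) + m*(-110*t^2 - 638*t + 298) - 20*t^3 - 114*t^2 + 378*t + 80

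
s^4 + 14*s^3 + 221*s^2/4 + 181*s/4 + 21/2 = (s + 1/2)^2*(s + 6)*(s + 7)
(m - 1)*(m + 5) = m^2 + 4*m - 5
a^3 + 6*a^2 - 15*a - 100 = (a - 4)*(a + 5)^2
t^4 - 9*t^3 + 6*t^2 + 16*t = t*(t - 8)*(t - 2)*(t + 1)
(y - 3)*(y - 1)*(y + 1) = y^3 - 3*y^2 - y + 3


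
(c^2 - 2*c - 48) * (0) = 0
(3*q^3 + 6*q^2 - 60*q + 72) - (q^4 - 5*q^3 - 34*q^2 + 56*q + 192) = -q^4 + 8*q^3 + 40*q^2 - 116*q - 120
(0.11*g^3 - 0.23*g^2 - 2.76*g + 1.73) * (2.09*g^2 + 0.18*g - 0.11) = 0.2299*g^5 - 0.4609*g^4 - 5.8219*g^3 + 3.1442*g^2 + 0.615*g - 0.1903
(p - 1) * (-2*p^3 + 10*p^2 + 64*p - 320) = -2*p^4 + 12*p^3 + 54*p^2 - 384*p + 320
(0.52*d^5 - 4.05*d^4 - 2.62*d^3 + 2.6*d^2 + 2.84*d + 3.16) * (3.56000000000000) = 1.8512*d^5 - 14.418*d^4 - 9.3272*d^3 + 9.256*d^2 + 10.1104*d + 11.2496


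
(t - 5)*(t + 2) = t^2 - 3*t - 10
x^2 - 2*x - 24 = (x - 6)*(x + 4)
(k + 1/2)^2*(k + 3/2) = k^3 + 5*k^2/2 + 7*k/4 + 3/8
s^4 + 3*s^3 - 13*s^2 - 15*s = s*(s - 3)*(s + 1)*(s + 5)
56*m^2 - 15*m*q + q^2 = (-8*m + q)*(-7*m + q)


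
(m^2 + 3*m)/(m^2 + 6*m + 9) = m/(m + 3)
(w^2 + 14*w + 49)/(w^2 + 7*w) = (w + 7)/w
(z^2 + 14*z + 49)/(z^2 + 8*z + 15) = (z^2 + 14*z + 49)/(z^2 + 8*z + 15)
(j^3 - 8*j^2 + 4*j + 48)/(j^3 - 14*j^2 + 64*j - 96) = (j + 2)/(j - 4)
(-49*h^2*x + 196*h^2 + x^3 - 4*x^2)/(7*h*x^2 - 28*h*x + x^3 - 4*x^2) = (-7*h + x)/x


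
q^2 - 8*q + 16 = (q - 4)^2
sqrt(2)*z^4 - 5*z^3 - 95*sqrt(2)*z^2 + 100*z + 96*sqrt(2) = (z - 8*sqrt(2))*(z - sqrt(2))*(z + 6*sqrt(2))*(sqrt(2)*z + 1)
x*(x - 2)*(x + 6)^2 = x^4 + 10*x^3 + 12*x^2 - 72*x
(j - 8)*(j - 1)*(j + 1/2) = j^3 - 17*j^2/2 + 7*j/2 + 4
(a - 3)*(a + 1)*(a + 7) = a^3 + 5*a^2 - 17*a - 21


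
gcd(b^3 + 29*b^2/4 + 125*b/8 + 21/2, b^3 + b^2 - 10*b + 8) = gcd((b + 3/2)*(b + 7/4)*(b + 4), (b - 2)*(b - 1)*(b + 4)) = b + 4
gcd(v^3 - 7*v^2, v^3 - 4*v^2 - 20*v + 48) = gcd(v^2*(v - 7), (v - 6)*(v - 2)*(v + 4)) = 1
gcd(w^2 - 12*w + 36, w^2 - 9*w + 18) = w - 6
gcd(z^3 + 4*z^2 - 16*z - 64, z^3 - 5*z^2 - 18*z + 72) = z + 4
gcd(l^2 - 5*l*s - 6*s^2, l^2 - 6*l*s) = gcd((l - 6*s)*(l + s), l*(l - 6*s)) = -l + 6*s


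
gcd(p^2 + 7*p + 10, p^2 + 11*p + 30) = p + 5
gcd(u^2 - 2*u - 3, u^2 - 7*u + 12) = u - 3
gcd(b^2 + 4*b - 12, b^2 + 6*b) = b + 6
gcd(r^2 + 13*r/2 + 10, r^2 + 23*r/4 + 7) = r + 4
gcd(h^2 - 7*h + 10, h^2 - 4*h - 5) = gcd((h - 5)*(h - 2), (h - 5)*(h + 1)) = h - 5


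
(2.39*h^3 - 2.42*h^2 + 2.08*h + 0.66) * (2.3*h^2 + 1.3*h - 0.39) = 5.497*h^5 - 2.459*h^4 + 0.7059*h^3 + 5.1658*h^2 + 0.0468000000000001*h - 0.2574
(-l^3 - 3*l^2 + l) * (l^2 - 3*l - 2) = -l^5 + 12*l^3 + 3*l^2 - 2*l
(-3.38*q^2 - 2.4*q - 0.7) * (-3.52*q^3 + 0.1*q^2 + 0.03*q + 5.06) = 11.8976*q^5 + 8.11*q^4 + 2.1226*q^3 - 17.2448*q^2 - 12.165*q - 3.542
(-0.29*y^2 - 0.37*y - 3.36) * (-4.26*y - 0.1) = 1.2354*y^3 + 1.6052*y^2 + 14.3506*y + 0.336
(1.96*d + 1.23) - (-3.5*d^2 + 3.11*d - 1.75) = 3.5*d^2 - 1.15*d + 2.98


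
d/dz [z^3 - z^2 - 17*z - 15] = 3*z^2 - 2*z - 17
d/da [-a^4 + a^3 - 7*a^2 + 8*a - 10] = -4*a^3 + 3*a^2 - 14*a + 8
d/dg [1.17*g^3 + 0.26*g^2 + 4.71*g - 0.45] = 3.51*g^2 + 0.52*g + 4.71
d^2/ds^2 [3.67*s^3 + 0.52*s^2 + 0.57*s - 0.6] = 22.02*s + 1.04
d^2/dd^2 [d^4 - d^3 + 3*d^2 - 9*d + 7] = 12*d^2 - 6*d + 6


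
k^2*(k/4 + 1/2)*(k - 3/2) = k^4/4 + k^3/8 - 3*k^2/4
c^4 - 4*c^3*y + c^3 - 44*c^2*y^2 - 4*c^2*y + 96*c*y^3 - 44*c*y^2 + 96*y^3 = (c + 1)*(c - 8*y)*(c - 2*y)*(c + 6*y)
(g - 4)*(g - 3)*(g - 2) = g^3 - 9*g^2 + 26*g - 24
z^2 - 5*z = z*(z - 5)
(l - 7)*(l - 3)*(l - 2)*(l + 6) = l^4 - 6*l^3 - 31*l^2 + 204*l - 252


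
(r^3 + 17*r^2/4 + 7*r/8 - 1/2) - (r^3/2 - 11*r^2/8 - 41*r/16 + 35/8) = r^3/2 + 45*r^2/8 + 55*r/16 - 39/8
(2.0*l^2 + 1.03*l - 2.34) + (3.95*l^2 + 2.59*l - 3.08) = 5.95*l^2 + 3.62*l - 5.42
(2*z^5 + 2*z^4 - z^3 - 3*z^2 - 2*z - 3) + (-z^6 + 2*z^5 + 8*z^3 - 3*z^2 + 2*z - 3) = -z^6 + 4*z^5 + 2*z^4 + 7*z^3 - 6*z^2 - 6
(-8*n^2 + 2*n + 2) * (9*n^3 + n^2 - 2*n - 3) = -72*n^5 + 10*n^4 + 36*n^3 + 22*n^2 - 10*n - 6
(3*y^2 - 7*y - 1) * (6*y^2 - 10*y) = 18*y^4 - 72*y^3 + 64*y^2 + 10*y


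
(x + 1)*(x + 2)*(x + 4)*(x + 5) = x^4 + 12*x^3 + 49*x^2 + 78*x + 40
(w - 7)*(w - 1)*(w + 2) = w^3 - 6*w^2 - 9*w + 14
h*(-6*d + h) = -6*d*h + h^2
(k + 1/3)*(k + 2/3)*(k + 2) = k^3 + 3*k^2 + 20*k/9 + 4/9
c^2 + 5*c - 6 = (c - 1)*(c + 6)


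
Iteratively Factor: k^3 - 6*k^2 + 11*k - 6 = (k - 3)*(k^2 - 3*k + 2) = (k - 3)*(k - 2)*(k - 1)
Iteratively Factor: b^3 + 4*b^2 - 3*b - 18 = (b + 3)*(b^2 + b - 6) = (b + 3)^2*(b - 2)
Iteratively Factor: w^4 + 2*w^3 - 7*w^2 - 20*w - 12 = (w - 3)*(w^3 + 5*w^2 + 8*w + 4) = (w - 3)*(w + 2)*(w^2 + 3*w + 2) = (w - 3)*(w + 1)*(w + 2)*(w + 2)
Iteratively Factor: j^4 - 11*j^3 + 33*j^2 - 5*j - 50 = (j - 5)*(j^3 - 6*j^2 + 3*j + 10) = (j - 5)^2*(j^2 - j - 2) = (j - 5)^2*(j - 2)*(j + 1)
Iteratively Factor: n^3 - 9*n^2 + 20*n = (n)*(n^2 - 9*n + 20) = n*(n - 4)*(n - 5)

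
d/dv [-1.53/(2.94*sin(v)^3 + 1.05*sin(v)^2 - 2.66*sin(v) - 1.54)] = (13.4946*sin(v)^2 + 3.213*sin(v) - 4.0698)*cos(v)/(2.94*sin(v)^3 + 1.05*sin(v)^2 - 2.66*sin(v) - 1.54)^2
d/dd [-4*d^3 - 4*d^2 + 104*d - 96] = -12*d^2 - 8*d + 104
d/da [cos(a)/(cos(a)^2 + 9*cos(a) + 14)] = (cos(a)^2 - 14)*sin(a)/((cos(a) + 2)^2*(cos(a) + 7)^2)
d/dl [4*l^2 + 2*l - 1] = 8*l + 2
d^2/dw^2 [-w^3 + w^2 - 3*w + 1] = 2 - 6*w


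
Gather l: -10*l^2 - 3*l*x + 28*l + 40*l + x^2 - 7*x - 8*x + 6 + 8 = -10*l^2 + l*(68 - 3*x) + x^2 - 15*x + 14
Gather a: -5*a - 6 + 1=-5*a - 5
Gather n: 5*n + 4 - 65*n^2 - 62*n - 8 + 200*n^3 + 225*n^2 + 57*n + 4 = 200*n^3 + 160*n^2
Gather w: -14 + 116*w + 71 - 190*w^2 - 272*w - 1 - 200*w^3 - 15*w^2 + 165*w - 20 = -200*w^3 - 205*w^2 + 9*w + 36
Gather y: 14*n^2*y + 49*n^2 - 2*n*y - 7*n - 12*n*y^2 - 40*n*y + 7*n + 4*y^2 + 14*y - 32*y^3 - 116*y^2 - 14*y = 49*n^2 - 32*y^3 + y^2*(-12*n - 112) + y*(14*n^2 - 42*n)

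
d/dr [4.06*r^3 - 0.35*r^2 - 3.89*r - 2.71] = 12.18*r^2 - 0.7*r - 3.89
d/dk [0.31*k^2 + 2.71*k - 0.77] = 0.62*k + 2.71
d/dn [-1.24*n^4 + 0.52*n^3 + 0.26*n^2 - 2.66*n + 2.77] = -4.96*n^3 + 1.56*n^2 + 0.52*n - 2.66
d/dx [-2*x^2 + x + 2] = 1 - 4*x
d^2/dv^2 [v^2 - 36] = 2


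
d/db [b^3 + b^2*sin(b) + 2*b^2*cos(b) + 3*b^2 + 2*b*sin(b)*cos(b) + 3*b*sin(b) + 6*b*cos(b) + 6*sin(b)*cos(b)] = -2*b^2*sin(b) + b^2*cos(b) + 3*b^2 - 4*b*sin(b) + 7*b*cos(b) + 2*b*cos(2*b) + 6*b + 3*sin(b) + sin(2*b) + 6*cos(b) + 6*cos(2*b)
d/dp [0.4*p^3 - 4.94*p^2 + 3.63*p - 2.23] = 1.2*p^2 - 9.88*p + 3.63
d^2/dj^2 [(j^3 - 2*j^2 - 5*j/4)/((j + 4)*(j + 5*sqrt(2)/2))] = 2*(60*sqrt(2)*j^3 + 141*j^3 + 600*j^2 + 720*sqrt(2)*j^2 + 150*sqrt(2)*j + 2400*j - 1350 + 200*sqrt(2))/(4*j^6 + 30*sqrt(2)*j^5 + 48*j^5 + 342*j^4 + 360*sqrt(2)*j^4 + 2056*j^3 + 1565*sqrt(2)*j^3 + 3420*sqrt(2)*j^2 + 7200*j^2 + 6000*sqrt(2)*j + 9600*j + 8000*sqrt(2))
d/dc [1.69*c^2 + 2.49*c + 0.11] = 3.38*c + 2.49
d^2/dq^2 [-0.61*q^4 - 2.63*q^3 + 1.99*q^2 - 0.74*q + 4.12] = -7.32*q^2 - 15.78*q + 3.98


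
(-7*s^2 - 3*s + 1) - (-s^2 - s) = -6*s^2 - 2*s + 1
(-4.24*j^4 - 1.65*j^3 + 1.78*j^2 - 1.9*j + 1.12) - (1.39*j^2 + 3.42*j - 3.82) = -4.24*j^4 - 1.65*j^3 + 0.39*j^2 - 5.32*j + 4.94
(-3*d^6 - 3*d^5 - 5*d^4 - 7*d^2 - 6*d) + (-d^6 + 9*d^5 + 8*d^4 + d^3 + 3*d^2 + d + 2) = -4*d^6 + 6*d^5 + 3*d^4 + d^3 - 4*d^2 - 5*d + 2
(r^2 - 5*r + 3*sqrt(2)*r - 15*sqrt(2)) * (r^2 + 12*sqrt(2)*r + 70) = r^4 - 5*r^3 + 15*sqrt(2)*r^3 - 75*sqrt(2)*r^2 + 142*r^2 - 710*r + 210*sqrt(2)*r - 1050*sqrt(2)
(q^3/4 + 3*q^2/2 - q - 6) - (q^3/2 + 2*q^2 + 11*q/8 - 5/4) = -q^3/4 - q^2/2 - 19*q/8 - 19/4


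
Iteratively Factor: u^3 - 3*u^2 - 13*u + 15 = (u - 1)*(u^2 - 2*u - 15) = (u - 1)*(u + 3)*(u - 5)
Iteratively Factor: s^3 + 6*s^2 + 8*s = (s + 2)*(s^2 + 4*s) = s*(s + 2)*(s + 4)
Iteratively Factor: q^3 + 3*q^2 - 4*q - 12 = (q + 3)*(q^2 - 4) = (q + 2)*(q + 3)*(q - 2)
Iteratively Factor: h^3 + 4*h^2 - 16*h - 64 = (h - 4)*(h^2 + 8*h + 16) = (h - 4)*(h + 4)*(h + 4)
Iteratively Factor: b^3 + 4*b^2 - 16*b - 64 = (b + 4)*(b^2 - 16) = (b + 4)^2*(b - 4)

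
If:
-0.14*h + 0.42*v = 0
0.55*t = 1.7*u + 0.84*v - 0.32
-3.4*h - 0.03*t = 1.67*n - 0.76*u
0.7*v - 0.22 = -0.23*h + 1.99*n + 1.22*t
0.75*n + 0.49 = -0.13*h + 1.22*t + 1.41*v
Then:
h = 0.16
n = -0.21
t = 0.23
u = 0.24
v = 0.05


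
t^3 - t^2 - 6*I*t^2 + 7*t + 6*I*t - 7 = (t - 1)*(t - 7*I)*(t + I)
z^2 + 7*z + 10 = (z + 2)*(z + 5)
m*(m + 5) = m^2 + 5*m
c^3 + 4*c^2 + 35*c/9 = c*(c + 5/3)*(c + 7/3)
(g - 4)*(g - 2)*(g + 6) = g^3 - 28*g + 48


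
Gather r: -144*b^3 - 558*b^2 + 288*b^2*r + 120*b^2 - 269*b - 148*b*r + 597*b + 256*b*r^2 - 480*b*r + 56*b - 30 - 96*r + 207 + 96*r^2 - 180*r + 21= -144*b^3 - 438*b^2 + 384*b + r^2*(256*b + 96) + r*(288*b^2 - 628*b - 276) + 198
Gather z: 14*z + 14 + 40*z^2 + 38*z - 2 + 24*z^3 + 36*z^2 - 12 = 24*z^3 + 76*z^2 + 52*z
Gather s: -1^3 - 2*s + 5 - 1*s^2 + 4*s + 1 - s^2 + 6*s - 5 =-2*s^2 + 8*s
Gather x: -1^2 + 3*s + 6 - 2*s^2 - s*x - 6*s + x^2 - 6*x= -2*s^2 - 3*s + x^2 + x*(-s - 6) + 5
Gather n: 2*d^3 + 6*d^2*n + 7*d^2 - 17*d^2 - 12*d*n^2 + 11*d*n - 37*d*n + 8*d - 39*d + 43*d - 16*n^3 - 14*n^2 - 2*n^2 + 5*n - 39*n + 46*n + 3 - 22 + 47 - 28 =2*d^3 - 10*d^2 + 12*d - 16*n^3 + n^2*(-12*d - 16) + n*(6*d^2 - 26*d + 12)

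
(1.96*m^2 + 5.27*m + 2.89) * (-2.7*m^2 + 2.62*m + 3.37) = -5.292*m^4 - 9.0938*m^3 + 12.6096*m^2 + 25.3317*m + 9.7393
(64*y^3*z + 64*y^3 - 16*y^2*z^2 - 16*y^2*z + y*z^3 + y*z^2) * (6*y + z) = 384*y^4*z + 384*y^4 - 32*y^3*z^2 - 32*y^3*z - 10*y^2*z^3 - 10*y^2*z^2 + y*z^4 + y*z^3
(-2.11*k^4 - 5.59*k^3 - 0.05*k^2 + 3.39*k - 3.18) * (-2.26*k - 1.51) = 4.7686*k^5 + 15.8195*k^4 + 8.5539*k^3 - 7.5859*k^2 + 2.0679*k + 4.8018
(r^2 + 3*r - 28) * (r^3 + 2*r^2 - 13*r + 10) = r^5 + 5*r^4 - 35*r^3 - 85*r^2 + 394*r - 280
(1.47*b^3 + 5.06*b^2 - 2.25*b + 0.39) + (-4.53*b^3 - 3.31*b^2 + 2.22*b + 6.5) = -3.06*b^3 + 1.75*b^2 - 0.0299999999999998*b + 6.89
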